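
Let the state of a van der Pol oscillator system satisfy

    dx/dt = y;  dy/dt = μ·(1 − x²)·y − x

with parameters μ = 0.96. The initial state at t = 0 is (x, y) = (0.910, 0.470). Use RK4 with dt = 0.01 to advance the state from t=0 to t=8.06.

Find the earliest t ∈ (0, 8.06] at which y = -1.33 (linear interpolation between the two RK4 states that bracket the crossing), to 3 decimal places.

t = 1.694

t=0.000: state=(0.910, 0.470)
step 1 (dt=0.01): k1=(0.470, -0.832), k2=(0.466, -0.837), k3=(0.466, -0.837), k4=(0.462, -0.842); state += dt/6·(k1+2k2+2k3+k4)
t=0.010: state=(0.915, 0.462)
t=0.020: state=(0.919, 0.453)
t=0.030: state=(0.924, 0.445)
continuing one RK4 step at a time; state shown every 50 steps (Δt=0.5):
t=0.500: state=(1.027, -0.018)
t=1.000: state=(0.892, -0.518)
t=1.500: state=(0.502, -1.066)
t=1.690: state=(0.276, -1.324)
next step: t=1.700: state=(0.262, -1.338) — y has crossed -1.33
linear interpolation between t=1.690 (-1.32381) and t=1.700 (-1.33835) → t≈1.694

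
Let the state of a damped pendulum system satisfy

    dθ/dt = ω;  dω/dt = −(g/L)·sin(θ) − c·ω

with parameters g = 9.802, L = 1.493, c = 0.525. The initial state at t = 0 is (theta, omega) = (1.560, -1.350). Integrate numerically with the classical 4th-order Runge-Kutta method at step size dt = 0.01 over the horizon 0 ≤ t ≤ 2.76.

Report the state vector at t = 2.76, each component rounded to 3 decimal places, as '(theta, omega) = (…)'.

(theta, omega) = (0.665, -0.980)

t=0.000: state=(1.560, -1.350)
step 1 (dt=0.01): k1=(-1.350, -5.856), k2=(-1.379, -5.840), k3=(-1.379, -5.840), k4=(-1.408, -5.824); state += dt/6·(k1+2k2+2k3+k4)
t=0.010: state=(1.546, -1.408)
t=0.020: state=(1.532, -1.466)
t=0.030: state=(1.517, -1.524)
continuing one RK4 step at a time; state shown every 10 steps (Δt=0.1):
t=0.100: state=(1.396, -1.917)
t=0.200: state=(1.178, -2.433)
t=0.300: state=(0.913, -2.861)
t=0.400: state=(0.611, -3.155)
t=0.500: state=(0.288, -3.270)
t=0.600: state=(-0.037, -3.181)
t=0.700: state=(-0.342, -2.896)
t=0.800: state=(-0.610, -2.453)
t=0.900: state=(-0.829, -1.904)
t=1.000: state=(-0.989, -1.300)
t=1.100: state=(-1.088, -0.681)
t=1.200: state=(-1.126, -0.073)
t=1.300: state=(-1.104, 0.507)
t=1.400: state=(-1.026, 1.041)
t=1.500: state=(-0.898, 1.514)
t=1.600: state=(-0.726, 1.901)
t=1.700: state=(-0.521, 2.177)
t=1.800: state=(-0.295, 2.319)
t=1.900: state=(-0.062, 2.314)
t=2.000: state=(0.163, 2.162)
t=2.100: state=(0.366, 1.882)
t=2.200: state=(0.536, 1.506)
t=2.300: state=(0.665, 1.065)
t=2.400: state=(0.748, 0.594)
t=2.500: state=(0.783, 0.118)
t=2.600: state=(0.772, -0.338)
t=2.700: state=(0.717, -0.756)
t=2.760: state=(0.665, -0.980)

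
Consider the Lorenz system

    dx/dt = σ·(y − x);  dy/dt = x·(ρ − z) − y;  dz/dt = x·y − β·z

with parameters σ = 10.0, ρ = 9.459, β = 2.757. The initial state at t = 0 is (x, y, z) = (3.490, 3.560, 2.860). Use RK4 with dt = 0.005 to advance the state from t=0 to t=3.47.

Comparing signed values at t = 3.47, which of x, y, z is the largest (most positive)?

largest component: z

t=0.000: state=(3.490, 3.560, 2.860)
step 1 (dt=0.005): k1=(0.700, 19.471, 4.539), k2=(1.169, 19.394, 4.684), k3=(1.156, 19.400, 4.687), k4=(1.612, 19.330, 4.834); state += dt/6·(k1+2k2+2k3+k4)
t=0.005: state=(3.496, 3.657, 2.883)
t=0.010: state=(3.506, 3.753, 2.908)
t=0.015: state=(3.520, 3.849, 2.935)
continuing one RK4 step at a time; state shown every 40 steps (Δt=0.2):
t=0.200: state=(5.681, 7.225, 5.603)
t=0.400: state=(7.263, 6.755, 11.289)
t=0.600: state=(4.582, 3.148, 10.807)
t=0.800: state=(2.936, 2.698, 7.686)
t=1.000: state=(3.261, 3.758, 5.901)
t=1.200: state=(4.723, 5.606, 6.347)
t=1.400: state=(6.099, 6.358, 9.022)
t=1.600: state=(5.438, 4.693, 10.244)
t=1.800: state=(4.116, 3.697, 8.790)
t=2.000: state=(3.903, 4.077, 7.355)
t=2.200: state=(4.617, 5.090, 7.257)
t=2.400: state=(5.423, 5.651, 8.490)
t=2.600: state=(5.312, 5.010, 9.398)
t=2.800: state=(4.607, 4.308, 8.883)
t=3.000: state=(4.332, 4.364, 8.013)
t=3.200: state=(4.647, 4.890, 7.804)
t=3.400: state=(5.095, 5.247, 8.367)
t=3.470: state=(5.169, 5.227, 8.614)
compare at T: x=5.169, y=5.227, z=8.614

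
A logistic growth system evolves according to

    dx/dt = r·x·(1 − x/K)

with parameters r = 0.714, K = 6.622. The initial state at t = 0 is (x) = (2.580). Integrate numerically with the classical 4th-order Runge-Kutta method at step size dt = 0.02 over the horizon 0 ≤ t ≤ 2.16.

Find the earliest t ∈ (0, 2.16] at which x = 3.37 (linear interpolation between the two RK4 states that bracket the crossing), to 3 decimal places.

t=0.000: state=(2.580)
step 1 (dt=0.02): k1=(1.124), k2=(1.126), k3=(1.126), k4=(1.128); state += dt/6·(k1+2k2+2k3+k4)
t=0.020: state=(2.603)
t=0.040: state=(2.625)
t=0.060: state=(2.648)
continuing one RK4 step at a time; state shown every 5 steps (Δt=0.1):
t=0.100: state=(2.693)
t=0.200: state=(2.808)
t=0.300: state=(2.924)
t=0.400: state=(3.041)
t=0.500: state=(3.159)
t=0.600: state=(3.277)
t=0.660: state=(3.348)
next step: t=0.680: state=(3.372) — x has crossed 3.37
linear interpolation between t=0.660 (3.34790) and t=0.680 (3.37153) → t≈0.679

t = 0.679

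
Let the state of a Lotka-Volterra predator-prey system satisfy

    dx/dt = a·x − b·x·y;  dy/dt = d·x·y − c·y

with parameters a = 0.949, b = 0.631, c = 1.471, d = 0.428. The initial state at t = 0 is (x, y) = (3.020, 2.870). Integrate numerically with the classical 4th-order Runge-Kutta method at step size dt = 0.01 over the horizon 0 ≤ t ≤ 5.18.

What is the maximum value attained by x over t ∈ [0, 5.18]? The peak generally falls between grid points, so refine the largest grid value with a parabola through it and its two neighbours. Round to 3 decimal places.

max x = 5.907

t=0.000: state=(3.020, 2.870)
step 1 (dt=0.01): k1=(-2.603, -0.512), k2=(-2.587, -0.528), k3=(-2.587, -0.528), k4=(-2.571, -0.543); state += dt/6·(k1+2k2+2k3+k4)
t=0.010: state=(2.994, 2.865)
t=0.020: state=(2.969, 2.859)
t=0.030: state=(2.943, 2.853)
continuing one RK4 step at a time; state shown every 20 steps (Δt=0.2):
t=0.200: state=(2.564, 2.713)
t=0.400: state=(2.233, 2.481)
t=0.600: state=(2.007, 2.215)
t=0.800: state=(1.866, 1.947)
t=1.000: state=(1.793, 1.696)
t=1.200: state=(1.776, 1.472)
t=1.400: state=(1.806, 1.278)
t=1.600: state=(1.878, 1.114)
t=1.800: state=(1.990, 0.980)
t=2.000: state=(2.141, 0.871)
t=2.200: state=(2.333, 0.786)
t=2.400: state=(2.565, 0.722)
t=2.600: state=(2.839, 0.677)
t=2.800: state=(3.157, 0.652)
t=3.000: state=(3.518, 0.647)
t=3.200: state=(3.917, 0.662)
t=3.400: state=(4.346, 0.703)
t=3.600: state=(4.788, 0.774)
t=3.800: state=(5.216, 0.885)
t=4.000: state=(5.586, 1.048)
t=4.200: state=(5.837, 1.274)
t=4.400: state=(5.901, 1.572)
t=4.600: state=(5.723, 1.930)
t=4.800: state=(5.295, 2.308)
t=5.000: state=(4.681, 2.638)
t=5.180: state=(4.065, 2.836)
largest grid value and its neighbours: x(4.350)=5.90651, x(4.360)=5.90670, x(4.370)=5.90630
parabola through these three points peaks at t≈4.358 with x≈5.90671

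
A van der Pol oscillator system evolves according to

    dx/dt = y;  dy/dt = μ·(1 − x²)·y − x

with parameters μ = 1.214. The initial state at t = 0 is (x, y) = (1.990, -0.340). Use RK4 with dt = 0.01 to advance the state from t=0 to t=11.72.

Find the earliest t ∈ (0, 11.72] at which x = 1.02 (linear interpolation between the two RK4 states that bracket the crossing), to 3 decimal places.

t = 1.459

t=0.000: state=(1.990, -0.340)
step 1 (dt=0.01): k1=(-0.340, -0.768), k2=(-0.344, -0.756), k3=(-0.344, -0.756), k4=(-0.348, -0.743); state += dt/6·(k1+2k2+2k3+k4)
t=0.010: state=(1.987, -0.348)
t=0.020: state=(1.983, -0.355)
t=0.030: state=(1.979, -0.362)
continuing one RK4 step at a time; state shown every 50 steps (Δt=0.5):
t=0.500: state=(1.755, -0.565)
t=1.000: state=(1.429, -0.753)
t=1.450: state=(1.029, -1.057)
next step: t=1.460: state=(1.019, -1.067) — x has crossed 1.02
linear interpolation between t=1.450 (1.02928) and t=1.460 (1.01866) → t≈1.459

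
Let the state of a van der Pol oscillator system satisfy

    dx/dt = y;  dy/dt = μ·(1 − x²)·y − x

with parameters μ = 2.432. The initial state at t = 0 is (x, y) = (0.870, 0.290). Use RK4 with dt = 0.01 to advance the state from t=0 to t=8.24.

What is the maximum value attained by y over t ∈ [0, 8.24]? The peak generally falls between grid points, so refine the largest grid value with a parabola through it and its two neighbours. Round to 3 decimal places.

max y = 4.350

t=0.000: state=(0.870, 0.290)
step 1 (dt=0.01): k1=(0.290, -0.699), k2=(0.287, -0.704), k3=(0.286, -0.704), k4=(0.283, -0.709); state += dt/6·(k1+2k2+2k3+k4)
t=0.010: state=(0.873, 0.283)
t=0.020: state=(0.876, 0.276)
t=0.030: state=(0.878, 0.269)
continuing one RK4 step at a time; state shown every 50 steps (Δt=0.5):
t=0.500: state=(0.912, -0.144)
t=1.000: state=(0.705, -0.732)
t=1.500: state=(0.029, -2.307)
t=2.000: state=(-1.611, -2.526)
t=2.500: state=(-1.943, 0.164)
t=3.000: state=(-1.813, 0.306)
t=3.500: state=(-1.646, 0.363)
t=4.000: state=(-1.444, 0.454)
t=4.500: state=(-1.176, 0.643)
t=5.000: state=(-0.744, 1.200)
t=5.500: state=(0.318, 3.580)
t=6.000: state=(1.946, 0.955)
t=6.500: state=(1.975, -0.243)
t=7.000: state=(1.835, -0.304)
t=7.500: state=(1.671, -0.355)
t=8.000: state=(1.475, -0.438)
t=8.240: state=(1.363, -0.502)
largest grid value and its neighbours: y(5.650)=4.34803, y(5.660)=4.34936, y(5.670)=4.34133
parabola through these three points peaks at t≈5.656 with y≈4.34996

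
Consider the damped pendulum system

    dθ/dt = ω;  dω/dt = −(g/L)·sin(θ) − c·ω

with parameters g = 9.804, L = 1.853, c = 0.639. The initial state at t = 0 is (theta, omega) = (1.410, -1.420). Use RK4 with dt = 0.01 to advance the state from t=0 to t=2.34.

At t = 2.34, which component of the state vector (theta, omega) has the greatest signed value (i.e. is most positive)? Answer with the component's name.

largest component: omega

t=0.000: state=(1.410, -1.420)
step 1 (dt=0.01): k1=(-1.420, -4.315), k2=(-1.442, -4.295), k3=(-1.441, -4.295), k4=(-1.463, -4.275); state += dt/6·(k1+2k2+2k3+k4)
t=0.010: state=(1.396, -1.463)
t=0.020: state=(1.381, -1.505)
t=0.030: state=(1.365, -1.548)
continuing one RK4 step at a time; state shown every 10 steps (Δt=0.1):
t=0.100: state=(1.247, -1.829)
t=0.200: state=(1.046, -2.183)
t=0.300: state=(0.813, -2.458)
t=0.400: state=(0.558, -2.629)
t=0.500: state=(0.291, -2.677)
t=0.600: state=(0.027, -2.591)
t=0.700: state=(-0.223, -2.379)
t=0.800: state=(-0.445, -2.062)
t=0.900: state=(-0.632, -1.670)
t=1.000: state=(-0.778, -1.233)
t=1.100: state=(-0.878, -0.778)
t=1.200: state=(-0.934, -0.325)
t=1.300: state=(-0.944, 0.110)
t=1.400: state=(-0.913, 0.514)
t=1.500: state=(-0.843, 0.877)
t=1.600: state=(-0.739, 1.188)
t=1.700: state=(-0.607, 1.434)
t=1.800: state=(-0.455, 1.605)
t=1.900: state=(-0.289, 1.692)
t=2.000: state=(-0.119, 1.690)
t=2.100: state=(0.046, 1.603)
t=2.200: state=(0.199, 1.440)
t=2.300: state=(0.332, 1.216)
t=2.340: state=(0.379, 1.112)
compare at T: theta=0.379, omega=1.112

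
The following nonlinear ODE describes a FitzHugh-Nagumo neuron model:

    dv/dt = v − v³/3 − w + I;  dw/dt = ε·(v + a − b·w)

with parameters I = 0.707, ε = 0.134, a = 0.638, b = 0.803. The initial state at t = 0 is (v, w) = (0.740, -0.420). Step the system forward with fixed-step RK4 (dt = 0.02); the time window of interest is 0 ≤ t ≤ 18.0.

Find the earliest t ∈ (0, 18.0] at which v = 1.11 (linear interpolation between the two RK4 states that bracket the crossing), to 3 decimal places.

t=0.000: state=(0.740, -0.420)
step 1 (dt=0.02): k1=(1.732, 0.230), k2=(1.737, 0.232), k3=(1.737, 0.232), k4=(1.742, 0.234); state += dt/6·(k1+2k2+2k3+k4)
t=0.020: state=(0.775, -0.415)
t=0.040: state=(0.810, -0.411)
t=0.060: state=(0.845, -0.406)
t=0.200: state=(1.091, -0.370)
next step: t=0.220: state=(1.125, -0.364) — v has crossed 1.11
linear interpolation between t=0.200 (1.09058) and t=0.220 (1.12515) → t≈0.211

t = 0.211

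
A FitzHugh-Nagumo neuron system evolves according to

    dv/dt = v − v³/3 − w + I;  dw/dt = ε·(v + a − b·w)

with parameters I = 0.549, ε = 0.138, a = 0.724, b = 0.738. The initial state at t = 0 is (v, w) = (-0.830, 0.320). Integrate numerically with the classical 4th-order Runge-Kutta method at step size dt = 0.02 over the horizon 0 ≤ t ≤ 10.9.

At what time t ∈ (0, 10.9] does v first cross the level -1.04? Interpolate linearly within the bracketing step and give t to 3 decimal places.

t = 0.505

t=0.000: state=(-0.830, 0.320)
step 1 (dt=0.02): k1=(-0.410, -0.047), k2=(-0.411, -0.048), k3=(-0.411, -0.048), k4=(-0.412, -0.048); state += dt/6·(k1+2k2+2k3+k4)
t=0.020: state=(-0.838, 0.319)
t=0.040: state=(-0.846, 0.318)
t=0.060: state=(-0.855, 0.317)
continuing one RK4 step at a time; state shown every 25 steps (Δt=0.5):
t=0.500: state=(-1.038, 0.290)
next step: t=0.520: state=(-1.046, 0.288) — v has crossed -1.04
linear interpolation between t=0.500 (-1.03803) and t=0.520 (-1.04613) → t≈0.505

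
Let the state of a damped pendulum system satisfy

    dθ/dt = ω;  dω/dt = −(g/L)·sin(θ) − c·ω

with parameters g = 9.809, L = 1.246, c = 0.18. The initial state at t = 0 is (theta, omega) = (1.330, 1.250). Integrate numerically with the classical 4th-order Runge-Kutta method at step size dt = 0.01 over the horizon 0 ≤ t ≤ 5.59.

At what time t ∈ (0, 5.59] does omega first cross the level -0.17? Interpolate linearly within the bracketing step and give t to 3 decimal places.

t = 0.181

t=0.000: state=(1.330, 1.250)
step 1 (dt=0.01): k1=(1.250, -7.870), k2=(1.211, -7.875), k3=(1.211, -7.874), k4=(1.171, -7.878); state += dt/6·(k1+2k2+2k3+k4)
t=0.010: state=(1.342, 1.171)
t=0.020: state=(1.353, 1.092)
t=0.030: state=(1.364, 1.014)
t=0.180: state=(1.427, -0.163)
next step: t=0.190: state=(1.425, -0.241) — omega has crossed -0.17
linear interpolation between t=0.180 (-0.16334) and t=0.190 (-0.24088) → t≈0.181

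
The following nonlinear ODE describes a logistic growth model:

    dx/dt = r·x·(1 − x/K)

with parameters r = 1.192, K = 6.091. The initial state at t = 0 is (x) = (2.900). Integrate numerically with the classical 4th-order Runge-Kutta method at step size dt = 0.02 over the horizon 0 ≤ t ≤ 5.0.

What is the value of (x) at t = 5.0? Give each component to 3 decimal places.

(x) = (6.074)

t=0.000: state=(2.900)
step 1 (dt=0.02): k1=(1.811), k2=(1.812), k3=(1.812), k4=(1.813); state += dt/6·(k1+2k2+2k3+k4)
t=0.020: state=(2.936)
t=0.040: state=(2.973)
t=0.060: state=(3.009)
continuing one RK4 step at a time; state shown every 10 steps (Δt=0.2):
t=0.200: state=(3.263)
t=0.400: state=(3.619)
t=0.600: state=(3.960)
t=0.800: state=(4.277)
t=1.000: state=(4.566)
t=1.200: state=(4.822)
t=1.400: state=(5.045)
t=1.600: state=(5.236)
t=1.800: state=(5.396)
t=2.000: state=(5.530)
t=2.200: state=(5.640)
t=2.400: state=(5.730)
t=2.600: state=(5.803)
t=2.800: state=(5.862)
t=3.000: state=(5.909)
t=3.200: state=(5.947)
t=3.400: state=(5.977)
t=3.600: state=(6.001)
t=3.800: state=(6.020)
t=4.000: state=(6.035)
t=4.200: state=(6.046)
t=4.400: state=(6.056)
t=4.600: state=(6.063)
t=4.800: state=(6.069)
t=5.000: state=(6.074)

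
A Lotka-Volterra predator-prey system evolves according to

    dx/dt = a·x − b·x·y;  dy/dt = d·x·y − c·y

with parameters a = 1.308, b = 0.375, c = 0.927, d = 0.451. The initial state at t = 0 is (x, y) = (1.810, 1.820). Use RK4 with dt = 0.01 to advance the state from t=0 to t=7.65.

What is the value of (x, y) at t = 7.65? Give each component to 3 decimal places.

(x, y) = (3.845, 3.832)

t=0.000: state=(1.810, 1.820)
step 1 (dt=0.01): k1=(1.132, -0.201), k2=(1.136, -0.197), k3=(1.136, -0.197), k4=(1.141, -0.192); state += dt/6·(k1+2k2+2k3+k4)
t=0.010: state=(1.821, 1.818)
t=0.020: state=(1.833, 1.816)
t=0.030: state=(1.844, 1.814)
continuing one RK4 step at a time; state shown every 25 steps (Δt=0.25):
t=0.250: state=(2.119, 1.801)
t=0.500: state=(2.478, 1.850)
t=0.750: state=(2.874, 1.984)
t=1.000: state=(3.275, 2.225)
t=1.250: state=(3.626, 2.606)
t=1.500: state=(3.843, 3.155)
t=1.750: state=(3.839, 3.868)
t=2.000: state=(3.569, 4.670)
t=2.250: state=(3.083, 5.397)
t=2.500: state=(2.515, 5.869)
t=2.750: state=(1.994, 5.998)
t=3.000: state=(1.587, 5.814)
t=3.250: state=(1.298, 5.420)
t=3.500: state=(1.108, 4.920)
t=3.750: state=(0.993, 4.390)
t=4.000: state=(0.935, 3.880)
t=4.250: state=(0.922, 3.416)
t=4.500: state=(0.946, 3.009)
t=4.750: state=(1.006, 2.663)
t=5.000: state=(1.102, 2.378)
t=5.250: state=(1.237, 2.151)
t=5.500: state=(1.414, 1.980)
t=5.750: state=(1.638, 1.865)
t=6.000: state=(1.913, 1.806)
t=6.250: state=(2.241, 1.810)
t=6.500: state=(2.615, 1.886)
t=6.750: state=(3.017, 2.055)
t=7.000: state=(3.408, 2.342)
t=7.250: state=(3.723, 2.780)
t=7.500: state=(3.871, 3.390)
t=7.650: state=(3.845, 3.832)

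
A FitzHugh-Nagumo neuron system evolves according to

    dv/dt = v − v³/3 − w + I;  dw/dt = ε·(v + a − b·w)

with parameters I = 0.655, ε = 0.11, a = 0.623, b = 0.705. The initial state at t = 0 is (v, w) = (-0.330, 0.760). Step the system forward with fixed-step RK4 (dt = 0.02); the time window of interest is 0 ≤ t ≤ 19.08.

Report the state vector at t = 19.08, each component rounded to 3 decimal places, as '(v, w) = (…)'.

(v, w) = (1.555, 1.063)

t=0.000: state=(-0.330, 0.760)
step 1 (dt=0.02): k1=(-0.423, -0.027), k2=(-0.427, -0.027), k3=(-0.427, -0.027), k4=(-0.430, -0.028); state += dt/6·(k1+2k2+2k3+k4)
t=0.020: state=(-0.339, 0.759)
t=0.040: state=(-0.347, 0.759)
t=0.060: state=(-0.356, 0.758)
continuing one RK4 step at a time; state shown every 50 steps (Δt=1):
t=1.000: state=(-0.923, 0.705)
t=2.000: state=(-1.488, 0.587)
t=3.000: state=(-1.614, 0.442)
t=4.000: state=(-1.570, 0.306)
t=5.000: state=(-1.492, 0.187)
t=6.000: state=(-1.406, 0.085)
t=7.000: state=(-1.313, 0.001)
t=8.000: state=(-1.214, -0.067)
t=9.000: state=(-1.103, -0.118)
t=10.000: state=(-0.974, -0.154)
t=11.000: state=(-0.810, -0.171)
t=12.000: state=(-0.565, -0.166)
t=13.000: state=(-0.100, -0.126)
t=14.000: state=(0.942, -0.011)
t=15.000: state=(1.811, 0.212)
t=16.000: state=(1.851, 0.459)
t=17.000: state=(1.765, 0.682)
t=18.000: state=(1.667, 0.879)
t=19.000: state=(1.564, 1.050)
t=19.080: state=(1.555, 1.063)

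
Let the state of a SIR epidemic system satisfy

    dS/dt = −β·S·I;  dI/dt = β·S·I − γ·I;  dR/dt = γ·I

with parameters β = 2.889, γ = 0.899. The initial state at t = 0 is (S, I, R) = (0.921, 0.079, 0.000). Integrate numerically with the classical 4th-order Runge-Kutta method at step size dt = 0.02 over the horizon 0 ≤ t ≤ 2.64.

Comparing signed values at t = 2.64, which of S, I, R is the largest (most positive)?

t=0.000: state=(0.921, 0.079, 0.000)
step 1 (dt=0.02): k1=(-0.210, 0.139, 0.071), k2=(-0.213, 0.141, 0.072), k3=(-0.213, 0.141, 0.072), k4=(-0.217, 0.143, 0.074); state += dt/6·(k1+2k2+2k3+k4)
t=0.020: state=(0.917, 0.082, 0.001)
t=0.040: state=(0.912, 0.085, 0.003)
t=0.060: state=(0.908, 0.088, 0.004)
continuing one RK4 step at a time; state shown every 5 steps (Δt=0.1):
t=0.100: state=(0.898, 0.094, 0.008)
t=0.200: state=(0.872, 0.111, 0.017)
t=0.300: state=(0.842, 0.130, 0.028)
t=0.400: state=(0.809, 0.151, 0.040)
t=0.500: state=(0.772, 0.173, 0.055)
t=0.600: state=(0.732, 0.197, 0.071)
t=0.700: state=(0.689, 0.221, 0.090)
t=0.800: state=(0.644, 0.244, 0.111)
t=0.900: state=(0.598, 0.267, 0.134)
t=1.000: state=(0.552, 0.289, 0.159)
t=1.100: state=(0.507, 0.307, 0.186)
t=1.200: state=(0.462, 0.323, 0.214)
t=1.300: state=(0.420, 0.336, 0.244)
t=1.400: state=(0.381, 0.344, 0.275)
t=1.500: state=(0.345, 0.349, 0.306)
t=1.600: state=(0.312, 0.351, 0.337)
t=1.700: state=(0.282, 0.350, 0.369)
t=1.800: state=(0.255, 0.345, 0.400)
t=1.900: state=(0.231, 0.339, 0.431)
t=2.000: state=(0.209, 0.330, 0.461)
t=2.100: state=(0.191, 0.319, 0.490)
t=2.200: state=(0.174, 0.308, 0.518)
t=2.300: state=(0.160, 0.295, 0.545)
t=2.400: state=(0.147, 0.282, 0.571)
t=2.500: state=(0.136, 0.268, 0.596)
t=2.600: state=(0.126, 0.255, 0.620)
t=2.640: state=(0.122, 0.249, 0.629)
compare at T: S=0.122, I=0.249, R=0.629

largest component: R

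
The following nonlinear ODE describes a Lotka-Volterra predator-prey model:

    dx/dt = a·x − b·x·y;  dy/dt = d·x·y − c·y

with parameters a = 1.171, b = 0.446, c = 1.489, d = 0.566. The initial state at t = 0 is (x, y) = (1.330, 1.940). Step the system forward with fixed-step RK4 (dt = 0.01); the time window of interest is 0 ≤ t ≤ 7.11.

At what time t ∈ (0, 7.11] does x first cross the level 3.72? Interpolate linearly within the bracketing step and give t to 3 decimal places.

t = 1.770

t=0.000: state=(1.330, 1.940)
step 1 (dt=0.01): k1=(0.407, -1.428), k2=(0.412, -1.421), k3=(0.412, -1.421), k4=(0.416, -1.413); state += dt/6·(k1+2k2+2k3+k4)
t=0.010: state=(1.334, 1.926)
t=0.020: state=(1.338, 1.912)
t=0.030: state=(1.343, 1.898)
continuing one RK4 step at a time; state shown every 25 steps (Δt=0.25):
t=0.250: state=(1.462, 1.628)
t=0.500: state=(1.656, 1.398)
t=0.750: state=(1.917, 1.239)
t=1.000: state=(2.251, 1.146)
t=1.250: state=(2.660, 1.117)
t=1.500: state=(3.143, 1.160)
t=1.750: state=(3.677, 1.294)
t=1.760: state=(3.698, 1.302)
next step: t=1.770: state=(3.720, 1.310) — x has crossed 3.72
linear interpolation between t=1.760 (3.69834) and t=1.770 (3.72017) → t≈1.770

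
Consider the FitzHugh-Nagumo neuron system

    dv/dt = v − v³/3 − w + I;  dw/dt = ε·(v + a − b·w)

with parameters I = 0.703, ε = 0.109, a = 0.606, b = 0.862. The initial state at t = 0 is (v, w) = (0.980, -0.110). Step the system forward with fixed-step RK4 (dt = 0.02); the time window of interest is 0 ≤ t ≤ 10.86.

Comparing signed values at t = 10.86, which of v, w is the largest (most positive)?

t=0.000: state=(0.980, -0.110)
step 1 (dt=0.02): k1=(1.479, 0.183), k2=(1.478, 0.185), k3=(1.478, 0.185), k4=(1.476, 0.186); state += dt/6·(k1+2k2+2k3+k4)
t=0.020: state=(1.010, -0.106)
t=0.040: state=(1.039, -0.103)
t=0.060: state=(1.068, -0.099)
continuing one RK4 step at a time; state shown every 25 steps (Δt=0.5):
t=0.500: state=(1.614, -0.002)
t=1.000: state=(1.883, 0.125)
t=1.500: state=(1.927, 0.253)
t=2.000: state=(1.904, 0.376)
t=2.500: state=(1.865, 0.491)
t=3.000: state=(1.821, 0.599)
t=3.500: state=(1.777, 0.700)
t=4.000: state=(1.732, 0.793)
t=4.500: state=(1.687, 0.880)
t=5.000: state=(1.642, 0.961)
t=5.500: state=(1.596, 1.035)
t=6.000: state=(1.550, 1.103)
t=6.500: state=(1.504, 1.166)
t=7.000: state=(1.457, 1.224)
t=7.500: state=(1.409, 1.276)
t=8.000: state=(1.360, 1.324)
t=8.500: state=(1.310, 1.366)
t=9.000: state=(1.257, 1.404)
t=9.500: state=(1.203, 1.438)
t=10.000: state=(1.145, 1.466)
t=10.500: state=(1.084, 1.491)
t=10.860: state=(1.036, 1.505)
compare at T: v=1.036, w=1.505

largest component: w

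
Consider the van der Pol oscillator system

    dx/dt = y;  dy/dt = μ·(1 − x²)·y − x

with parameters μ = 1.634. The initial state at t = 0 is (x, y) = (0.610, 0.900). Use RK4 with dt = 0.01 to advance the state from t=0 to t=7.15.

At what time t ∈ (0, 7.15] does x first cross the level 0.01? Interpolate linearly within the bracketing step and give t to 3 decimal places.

t=0.000: state=(0.610, 0.900)
step 1 (dt=0.01): k1=(0.900, 0.313), k2=(0.902, 0.302), k3=(0.902, 0.302), k4=(0.903, 0.291); state += dt/6·(k1+2k2+2k3+k4)
t=0.010: state=(0.619, 0.903)
t=0.020: state=(0.628, 0.906)
t=0.030: state=(0.637, 0.908)
continuing one RK4 step at a time; state shown every 25 steps (Δt=0.25):
t=0.250: state=(0.838, 0.895)
t=0.500: state=(1.041, 0.697)
t=0.750: state=(1.175, 0.367)
t=1.000: state=(1.224, 0.031)
t=1.250: state=(1.195, -0.251)
t=1.500: state=(1.102, -0.491)
t=1.750: state=(0.949, -0.735)
t=2.000: state=(0.728, -1.052)
t=2.250: state=(0.409, -1.546)
t=2.460: state=(0.021, -2.190)
next step: t=2.470: state=(-0.002, -2.227) — x has crossed 0.01
linear interpolation between t=2.460 (0.02058) and t=2.470 (-0.00151) → t≈2.465

t = 2.465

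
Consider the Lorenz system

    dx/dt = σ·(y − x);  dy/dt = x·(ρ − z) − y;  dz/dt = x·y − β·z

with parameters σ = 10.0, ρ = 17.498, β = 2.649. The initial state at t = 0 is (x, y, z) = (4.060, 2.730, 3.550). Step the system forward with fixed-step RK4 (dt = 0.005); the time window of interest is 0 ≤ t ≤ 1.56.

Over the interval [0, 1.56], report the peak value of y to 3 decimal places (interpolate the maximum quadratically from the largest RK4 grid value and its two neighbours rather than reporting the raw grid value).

t=0.000: state=(4.060, 2.730, 3.550)
step 1 (dt=0.005): k1=(-13.300, 53.899, 1.680), k2=(-11.620, 53.283, 2.121), k3=(-11.677, 53.339, 2.123), k4=(-10.049, 52.775, 2.560); state += dt/6·(k1+2k2+2k3+k4)
t=0.005: state=(4.002, 2.997, 3.561)
t=0.010: state=(3.959, 3.258, 3.576)
t=0.015: state=(3.931, 3.516, 3.595)
continuing one RK4 step at a time; state shown every 20 steps (Δt=0.1):
t=0.100: state=(5.108, 7.937, 4.798)
t=0.200: state=(9.100, 13.825, 10.690)
t=0.300: state=(12.506, 13.108, 22.529)
t=0.400: state=(9.294, 3.417, 25.570)
t=0.500: state=(3.795, -0.464, 20.219)
t=0.600: state=(1.011, -0.556, 15.401)
t=0.700: state=(0.105, -0.353, 11.799)
t=0.800: state=(-0.179, -0.367, 9.055)
t=0.900: state=(-0.366, -0.582, 6.959)
t=1.000: state=(-0.664, -1.074, 5.377)
t=1.100: state=(-1.264, -2.107, 4.258)
t=1.200: state=(-2.508, -4.260, 3.788)
t=1.300: state=(-5.032, -8.460, 5.007)
t=1.400: state=(-9.339, -14.150, 11.254)
t=1.500: state=(-12.546, -12.684, 23.151)
t=1.560: state=(-11.131, -6.555, 26.238)
largest grid value and its neighbours: y(0.245)=15.11507, y(0.250)=15.11627, y(0.255)=15.08249
parabola through these three points peaks at t≈0.248 with y≈15.12006

max y = 15.120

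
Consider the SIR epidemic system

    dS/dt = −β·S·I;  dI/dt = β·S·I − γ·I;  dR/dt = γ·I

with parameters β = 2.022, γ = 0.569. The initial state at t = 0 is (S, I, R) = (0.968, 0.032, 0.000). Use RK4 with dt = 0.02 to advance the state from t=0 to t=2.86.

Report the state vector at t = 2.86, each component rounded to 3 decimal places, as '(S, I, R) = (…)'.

(S, I, R) = (0.318, 0.369, 0.313)

t=0.000: state=(0.968, 0.032, 0.000)
step 1 (dt=0.02): k1=(-0.063, 0.044, 0.018), k2=(-0.063, 0.045, 0.018), k3=(-0.063, 0.045, 0.018), k4=(-0.064, 0.046, 0.019); state += dt/6·(k1+2k2+2k3+k4)
t=0.020: state=(0.967, 0.033, 0.000)
t=0.040: state=(0.965, 0.034, 0.001)
t=0.060: state=(0.964, 0.035, 0.001)
continuing one RK4 step at a time; state shown every 5 steps (Δt=0.1):
t=0.100: state=(0.961, 0.037, 0.002)
t=0.200: state=(0.954, 0.042, 0.004)
t=0.300: state=(0.945, 0.048, 0.007)
t=0.400: state=(0.935, 0.055, 0.010)
t=0.500: state=(0.924, 0.063, 0.013)
t=0.600: state=(0.912, 0.071, 0.017)
t=0.700: state=(0.898, 0.081, 0.021)
t=0.800: state=(0.882, 0.092, 0.026)
t=0.900: state=(0.865, 0.103, 0.032)
t=1.000: state=(0.846, 0.116, 0.038)
t=1.100: state=(0.825, 0.130, 0.045)
t=1.200: state=(0.803, 0.145, 0.053)
t=1.300: state=(0.778, 0.160, 0.061)
t=1.400: state=(0.752, 0.177, 0.071)
t=1.500: state=(0.725, 0.194, 0.081)
t=1.600: state=(0.696, 0.211, 0.093)
t=1.700: state=(0.665, 0.229, 0.106)
t=1.800: state=(0.634, 0.247, 0.119)
t=1.900: state=(0.602, 0.264, 0.134)
t=2.000: state=(0.570, 0.281, 0.149)
t=2.100: state=(0.537, 0.297, 0.166)
t=2.200: state=(0.505, 0.312, 0.183)
t=2.300: state=(0.474, 0.325, 0.201)
t=2.400: state=(0.443, 0.337, 0.220)
t=2.500: state=(0.414, 0.347, 0.239)
t=2.600: state=(0.385, 0.356, 0.259)
t=2.700: state=(0.358, 0.362, 0.280)
t=2.800: state=(0.333, 0.367, 0.301)
t=2.860: state=(0.318, 0.369, 0.313)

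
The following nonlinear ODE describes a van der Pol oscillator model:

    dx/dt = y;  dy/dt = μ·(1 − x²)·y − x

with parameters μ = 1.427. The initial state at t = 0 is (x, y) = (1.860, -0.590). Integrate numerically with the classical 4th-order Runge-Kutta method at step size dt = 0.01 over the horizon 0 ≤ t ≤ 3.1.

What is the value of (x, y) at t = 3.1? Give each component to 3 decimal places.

(x, y) = (-1.982, 0.278)

t=0.000: state=(1.860, -0.590)
step 1 (dt=0.01): k1=(-0.590, 0.211), k2=(-0.589, 0.201), k3=(-0.589, 0.201), k4=(-0.588, 0.191); state += dt/6·(k1+2k2+2k3+k4)
t=0.010: state=(1.854, -0.588)
t=0.020: state=(1.848, -0.586)
t=0.030: state=(1.842, -0.585)
continuing one RK4 step at a time; state shown every 20 steps (Δt=0.2):
t=0.200: state=(1.744, -0.578)
t=0.400: state=(1.626, -0.606)
t=0.600: state=(1.500, -0.659)
t=0.800: state=(1.361, -0.737)
t=1.000: state=(1.203, -0.848)
t=1.200: state=(1.018, -1.009)
t=1.400: state=(0.795, -1.246)
t=1.600: state=(0.512, -1.607)
t=1.800: state=(0.140, -2.142)
t=2.000: state=(-0.355, -2.806)
t=2.200: state=(-0.962, -3.140)
t=2.400: state=(-1.536, -2.407)
t=2.600: state=(-1.885, -1.097)
t=2.800: state=(-2.007, -0.221)
t=3.000: state=(-2.005, 0.176)
t=3.100: state=(-1.982, 0.278)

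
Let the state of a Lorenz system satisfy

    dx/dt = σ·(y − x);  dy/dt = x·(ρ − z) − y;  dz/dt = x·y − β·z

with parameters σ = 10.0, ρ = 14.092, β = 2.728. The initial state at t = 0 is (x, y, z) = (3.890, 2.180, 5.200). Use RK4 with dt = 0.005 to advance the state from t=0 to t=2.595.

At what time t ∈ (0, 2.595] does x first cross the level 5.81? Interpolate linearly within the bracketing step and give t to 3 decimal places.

t = 0.199

t=0.000: state=(3.890, 2.180, 5.200)
step 1 (dt=0.005): k1=(-17.100, 32.410, -5.705), k2=(-15.862, 32.004, -5.448), k3=(-15.903, 32.030, -5.447), k4=(-14.703, 31.646, -5.194); state += dt/6·(k1+2k2+2k3+k4)
t=0.005: state=(3.811, 2.340, 5.173)
t=0.010: state=(3.743, 2.497, 5.148)
t=0.015: state=(3.686, 2.650, 5.126)
continuing one RK4 step at a time; state shown every 20 steps (Δt=0.1):
t=0.100: state=(3.895, 5.107, 5.153)
t=0.195: state=(5.709, 8.192, 6.666)
next step: t=0.200: state=(5.834, 8.363, 6.813) — x has crossed 5.81
linear interpolation between t=0.195 (5.70887) and t=0.200 (5.83420) → t≈0.199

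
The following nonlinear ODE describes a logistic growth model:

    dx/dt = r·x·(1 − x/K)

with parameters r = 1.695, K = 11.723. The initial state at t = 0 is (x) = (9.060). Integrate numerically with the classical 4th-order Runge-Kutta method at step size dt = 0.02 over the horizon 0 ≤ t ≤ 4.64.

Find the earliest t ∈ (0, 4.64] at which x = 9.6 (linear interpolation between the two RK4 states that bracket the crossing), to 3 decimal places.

t=0.000: state=(9.060)
step 1 (dt=0.02): k1=(3.488), k2=(3.456), k3=(3.456), k4=(3.424); state += dt/6·(k1+2k2+2k3+k4)
t=0.020: state=(9.129)
t=0.040: state=(9.197)
t=0.060: state=(9.263)
t=0.160: state=(9.577)
next step: t=0.180: state=(9.636) — x has crossed 9.6
linear interpolation between t=0.160 (9.57675) and t=0.180 (9.63555) → t≈0.168

t = 0.168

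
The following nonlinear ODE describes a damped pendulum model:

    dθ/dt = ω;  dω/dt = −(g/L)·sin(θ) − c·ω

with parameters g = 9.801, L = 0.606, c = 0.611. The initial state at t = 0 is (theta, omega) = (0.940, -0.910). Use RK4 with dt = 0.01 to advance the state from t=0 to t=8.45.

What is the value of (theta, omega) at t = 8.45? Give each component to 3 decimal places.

(theta, omega) = (-0.046, -0.200)

t=0.000: state=(0.940, -0.910)
step 1 (dt=0.01): k1=(-0.910, -12.505), k2=(-0.973, -12.423), k3=(-0.972, -12.420), k4=(-1.034, -12.336); state += dt/6·(k1+2k2+2k3+k4)
t=0.010: state=(0.930, -1.034)
t=0.020: state=(0.919, -1.157)
t=0.030: state=(0.907, -1.277)
continuing one RK4 step at a time; state shown every 50 steps (Δt=0.5):
t=0.500: state=(-0.402, -2.613)
t=1.000: state=(-0.448, 2.209)
t=1.500: state=(0.566, 0.533)
t=2.000: state=(-0.042, -1.999)
t=2.500: state=(-0.385, 0.926)
t=3.000: state=(0.294, 0.828)
t=3.500: state=(0.079, -1.264)
t=4.000: state=(-0.271, 0.272)
t=4.500: state=(0.133, 0.737)
t=5.000: state=(0.105, -0.725)
t=5.500: state=(-0.173, -0.026)
t=6.000: state=(0.047, 0.553)
t=6.500: state=(0.094, -0.378)
t=7.000: state=(-0.102, -0.136)
t=7.500: state=(0.004, 0.376)
t=8.000: state=(0.072, -0.171)
t=8.450: state=(-0.046, -0.200)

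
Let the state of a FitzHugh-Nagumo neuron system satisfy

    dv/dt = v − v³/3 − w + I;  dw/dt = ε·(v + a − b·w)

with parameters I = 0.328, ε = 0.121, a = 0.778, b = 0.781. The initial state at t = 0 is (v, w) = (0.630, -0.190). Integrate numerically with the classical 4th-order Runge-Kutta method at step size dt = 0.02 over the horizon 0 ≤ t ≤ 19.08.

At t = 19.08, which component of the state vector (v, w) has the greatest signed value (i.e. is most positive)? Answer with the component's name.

t=0.000: state=(0.630, -0.190)
step 1 (dt=0.02): k1=(1.065, 0.188), k2=(1.069, 0.189), k3=(1.069, 0.189), k4=(1.073, 0.191); state += dt/6·(k1+2k2+2k3+k4)
t=0.020: state=(0.651, -0.186)
t=0.040: state=(0.673, -0.182)
t=0.060: state=(0.695, -0.178)
continuing one RK4 step at a time; state shown every 50 steps (Δt=1):
t=1.000: state=(1.584, 0.051)
t=2.000: state=(1.750, 0.334)
t=3.000: state=(1.656, 0.591)
t=4.000: state=(1.525, 0.812)
t=5.000: state=(1.375, 0.996)
t=6.000: state=(1.201, 1.145)
t=7.000: state=(0.978, 1.257)
t=8.000: state=(0.638, 1.329)
t=9.000: state=(-0.059, 1.337)
t=10.000: state=(-1.491, 1.219)
t=11.000: state=(-1.986, 0.986)
t=12.000: state=(-1.943, 0.759)
t=13.000: state=(-1.869, 0.560)
t=14.000: state=(-1.795, 0.388)
t=15.000: state=(-1.723, 0.240)
t=16.000: state=(-1.654, 0.113)
t=17.000: state=(-1.586, 0.006)
t=18.000: state=(-1.521, -0.084)
t=19.000: state=(-1.458, -0.159)
t=19.080: state=(-1.453, -0.164)
compare at T: v=-1.453, w=-0.164

largest component: w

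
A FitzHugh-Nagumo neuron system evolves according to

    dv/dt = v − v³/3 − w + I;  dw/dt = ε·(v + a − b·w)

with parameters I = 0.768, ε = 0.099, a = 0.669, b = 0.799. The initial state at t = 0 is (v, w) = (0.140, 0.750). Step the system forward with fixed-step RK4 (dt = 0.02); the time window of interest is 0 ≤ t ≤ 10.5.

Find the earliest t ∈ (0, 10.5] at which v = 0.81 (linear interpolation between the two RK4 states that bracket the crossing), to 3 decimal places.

t=0.000: state=(0.140, 0.750)
step 1 (dt=0.02): k1=(0.157, 0.021), k2=(0.158, 0.021), k3=(0.158, 0.021), k4=(0.160, 0.021); state += dt/6·(k1+2k2+2k3+k4)
t=0.020: state=(0.143, 0.750)
t=0.040: state=(0.146, 0.751)
t=0.060: state=(0.150, 0.751)
continuing one RK4 step at a time; state shown every 25 steps (Δt=0.5):
t=0.500: state=(0.238, 0.762)
t=1.000: state=(0.384, 0.780)
t=1.500: state=(0.594, 0.806)
t=1.900: state=(0.806, 0.834)
next step: t=1.920: state=(0.818, 0.836) — v has crossed 0.81
linear interpolation between t=1.900 (0.80649) and t=1.920 (0.81783) → t≈1.906

t = 1.906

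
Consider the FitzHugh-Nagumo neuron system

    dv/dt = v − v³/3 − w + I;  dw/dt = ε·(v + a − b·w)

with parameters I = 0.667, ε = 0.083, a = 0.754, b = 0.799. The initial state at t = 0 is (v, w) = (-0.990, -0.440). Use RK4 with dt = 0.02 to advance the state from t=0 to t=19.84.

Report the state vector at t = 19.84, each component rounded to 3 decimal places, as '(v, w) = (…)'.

(v, w) = (-1.943, 1.268)

t=0.000: state=(-0.990, -0.440)
step 1 (dt=0.02): k1=(0.440, 0.010), k2=(0.440, 0.010), k3=(0.440, 0.010), k4=(0.440, 0.010); state += dt/6·(k1+2k2+2k3+k4)
t=0.020: state=(-0.981, -0.440)
t=0.040: state=(-0.972, -0.440)
t=0.060: state=(-0.964, -0.439)
continuing one RK4 step at a time; state shown every 50 steps (Δt=1):
t=1.000: state=(-0.490, -0.412)
t=2.000: state=(0.485, -0.330)
t=3.000: state=(1.816, -0.149)
t=4.000: state=(1.986, 0.078)
t=5.000: state=(1.924, 0.290)
t=6.000: state=(1.849, 0.484)
t=7.000: state=(1.773, 0.659)
t=8.000: state=(1.695, 0.816)
t=9.000: state=(1.616, 0.957)
t=10.000: state=(1.533, 1.083)
t=11.000: state=(1.447, 1.194)
t=12.000: state=(1.354, 1.290)
t=13.000: state=(1.252, 1.373)
t=14.000: state=(1.136, 1.441)
t=15.000: state=(0.994, 1.495)
t=16.000: state=(0.801, 1.532)
t=17.000: state=(0.484, 1.547)
t=18.000: state=(-0.207, 1.523)
t=19.000: state=(-1.530, 1.416)
t=19.840: state=(-1.943, 1.268)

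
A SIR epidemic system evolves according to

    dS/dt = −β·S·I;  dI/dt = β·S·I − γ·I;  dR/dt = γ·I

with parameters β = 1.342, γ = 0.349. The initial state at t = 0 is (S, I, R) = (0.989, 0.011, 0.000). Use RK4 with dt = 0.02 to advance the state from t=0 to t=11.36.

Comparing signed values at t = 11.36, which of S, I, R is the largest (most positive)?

t=0.000: state=(0.989, 0.011, 0.000)
step 1 (dt=0.02): k1=(-0.015, 0.011, 0.004), k2=(-0.015, 0.011, 0.004), k3=(-0.015, 0.011, 0.004), k4=(-0.015, 0.011, 0.004); state += dt/6·(k1+2k2+2k3+k4)
t=0.020: state=(0.989, 0.011, 0.000)
t=0.040: state=(0.988, 0.011, 0.000)
t=0.060: state=(0.988, 0.012, 0.000)
continuing one RK4 step at a time; state shown every 25 steps (Δt=0.5):
t=0.500: state=(0.980, 0.018, 0.002)
t=1.000: state=(0.965, 0.029, 0.006)
t=1.500: state=(0.941, 0.046, 0.013)
t=2.000: state=(0.905, 0.072, 0.023)
t=2.500: state=(0.853, 0.109, 0.039)
t=3.000: state=(0.780, 0.158, 0.062)
t=3.500: state=(0.688, 0.218, 0.094)
t=4.000: state=(0.582, 0.280, 0.138)
t=4.500: state=(0.473, 0.335, 0.192)
t=5.000: state=(0.373, 0.374, 0.254)
t=5.500: state=(0.288, 0.391, 0.321)
t=6.000: state=(0.221, 0.389, 0.389)
t=6.500: state=(0.171, 0.373, 0.456)
t=7.000: state=(0.135, 0.347, 0.519)
t=7.500: state=(0.108, 0.316, 0.577)
t=8.000: state=(0.088, 0.283, 0.629)
t=8.500: state=(0.074, 0.251, 0.675)
t=9.000: state=(0.063, 0.221, 0.717)
t=9.500: state=(0.055, 0.193, 0.753)
t=10.000: state=(0.049, 0.168, 0.784)
t=10.500: state=(0.044, 0.145, 0.811)
t=11.000: state=(0.040, 0.125, 0.835)
t=11.360: state=(0.038, 0.113, 0.850)
compare at T: S=0.038, I=0.113, R=0.850

largest component: R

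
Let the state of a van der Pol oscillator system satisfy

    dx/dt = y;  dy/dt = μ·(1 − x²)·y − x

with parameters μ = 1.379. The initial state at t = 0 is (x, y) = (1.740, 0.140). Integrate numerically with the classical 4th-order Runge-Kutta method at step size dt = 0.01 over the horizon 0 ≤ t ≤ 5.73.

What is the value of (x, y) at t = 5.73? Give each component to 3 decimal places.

(x, y) = (0.472, 2.879)

t=0.000: state=(1.740, 0.140)
step 1 (dt=0.01): k1=(0.140, -2.131), k2=(0.129, -2.103), k3=(0.129, -2.103), k4=(0.119, -2.075); state += dt/6·(k1+2k2+2k3+k4)
t=0.010: state=(1.741, 0.119)
t=0.020: state=(1.742, 0.099)
t=0.030: state=(1.743, 0.079)
continuing one RK4 step at a time; state shown every 20 steps (Δt=0.2):
t=0.200: state=(1.732, -0.187)
t=0.400: state=(1.674, -0.376)
t=0.600: state=(1.586, -0.501)
t=0.800: state=(1.476, -0.602)
t=1.000: state=(1.345, -0.706)
t=1.200: state=(1.192, -0.831)
t=1.400: state=(1.010, -0.998)
t=1.600: state=(0.788, -1.237)
t=1.800: state=(0.507, -1.589)
t=2.000: state=(0.141, -2.102)
t=2.200: state=(-0.342, -2.731)
t=2.400: state=(-0.933, -3.064)
t=2.600: state=(-1.500, -2.423)
t=2.800: state=(-1.860, -1.173)
t=3.000: state=(-1.995, -0.276)
t=3.200: state=(-2.002, 0.152)
t=3.400: state=(-1.950, 0.341)
t=3.600: state=(-1.872, 0.436)
t=3.800: state=(-1.778, 0.500)
t=4.000: state=(-1.672, 0.557)
t=4.200: state=(-1.555, 0.620)
t=4.400: state=(-1.423, 0.697)
t=4.600: state=(-1.274, 0.798)
t=4.800: state=(-1.102, 0.938)
t=5.000: state=(-0.895, 1.138)
t=5.200: state=(-0.640, 1.435)
t=5.400: state=(-0.312, 1.878)
t=5.600: state=(0.122, 2.483)
t=5.730: state=(0.472, 2.879)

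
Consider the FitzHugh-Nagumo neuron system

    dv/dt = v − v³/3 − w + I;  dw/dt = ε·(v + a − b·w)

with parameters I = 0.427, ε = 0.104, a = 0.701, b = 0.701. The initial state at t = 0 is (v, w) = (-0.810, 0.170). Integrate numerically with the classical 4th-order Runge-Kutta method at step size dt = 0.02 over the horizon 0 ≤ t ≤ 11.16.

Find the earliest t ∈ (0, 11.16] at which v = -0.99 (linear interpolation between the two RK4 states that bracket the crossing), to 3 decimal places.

t = 0.461

t=0.000: state=(-0.810, 0.170)
step 1 (dt=0.02): k1=(-0.376, -0.024), k2=(-0.377, -0.024), k3=(-0.377, -0.024), k4=(-0.378, -0.024); state += dt/6·(k1+2k2+2k3+k4)
t=0.020: state=(-0.818, 0.170)
t=0.040: state=(-0.825, 0.169)
t=0.060: state=(-0.833, 0.169)
t=0.460: state=(-0.990, 0.155)
next step: t=0.480: state=(-0.998, 0.154) — v has crossed -0.99
linear interpolation between t=0.460 (-0.98967) and t=0.480 (-0.99756) → t≈0.461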